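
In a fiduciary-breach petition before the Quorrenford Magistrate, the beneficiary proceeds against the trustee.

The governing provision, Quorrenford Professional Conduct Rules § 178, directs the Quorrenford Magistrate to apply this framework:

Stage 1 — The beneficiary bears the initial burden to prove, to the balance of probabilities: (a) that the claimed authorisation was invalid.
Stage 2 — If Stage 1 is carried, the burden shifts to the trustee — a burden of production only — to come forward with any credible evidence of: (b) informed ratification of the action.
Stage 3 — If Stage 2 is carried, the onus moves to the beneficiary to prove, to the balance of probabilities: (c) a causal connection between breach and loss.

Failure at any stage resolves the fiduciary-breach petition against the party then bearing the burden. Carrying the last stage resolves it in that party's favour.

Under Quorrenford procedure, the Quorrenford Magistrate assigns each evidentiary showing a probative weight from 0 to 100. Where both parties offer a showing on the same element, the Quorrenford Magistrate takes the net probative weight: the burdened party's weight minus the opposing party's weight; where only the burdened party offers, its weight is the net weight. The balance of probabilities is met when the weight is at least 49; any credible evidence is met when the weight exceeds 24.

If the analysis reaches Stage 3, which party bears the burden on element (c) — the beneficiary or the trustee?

Stage 3's rule assigns the burden to the beneficiary (to the balance of probabilities).

beneficiary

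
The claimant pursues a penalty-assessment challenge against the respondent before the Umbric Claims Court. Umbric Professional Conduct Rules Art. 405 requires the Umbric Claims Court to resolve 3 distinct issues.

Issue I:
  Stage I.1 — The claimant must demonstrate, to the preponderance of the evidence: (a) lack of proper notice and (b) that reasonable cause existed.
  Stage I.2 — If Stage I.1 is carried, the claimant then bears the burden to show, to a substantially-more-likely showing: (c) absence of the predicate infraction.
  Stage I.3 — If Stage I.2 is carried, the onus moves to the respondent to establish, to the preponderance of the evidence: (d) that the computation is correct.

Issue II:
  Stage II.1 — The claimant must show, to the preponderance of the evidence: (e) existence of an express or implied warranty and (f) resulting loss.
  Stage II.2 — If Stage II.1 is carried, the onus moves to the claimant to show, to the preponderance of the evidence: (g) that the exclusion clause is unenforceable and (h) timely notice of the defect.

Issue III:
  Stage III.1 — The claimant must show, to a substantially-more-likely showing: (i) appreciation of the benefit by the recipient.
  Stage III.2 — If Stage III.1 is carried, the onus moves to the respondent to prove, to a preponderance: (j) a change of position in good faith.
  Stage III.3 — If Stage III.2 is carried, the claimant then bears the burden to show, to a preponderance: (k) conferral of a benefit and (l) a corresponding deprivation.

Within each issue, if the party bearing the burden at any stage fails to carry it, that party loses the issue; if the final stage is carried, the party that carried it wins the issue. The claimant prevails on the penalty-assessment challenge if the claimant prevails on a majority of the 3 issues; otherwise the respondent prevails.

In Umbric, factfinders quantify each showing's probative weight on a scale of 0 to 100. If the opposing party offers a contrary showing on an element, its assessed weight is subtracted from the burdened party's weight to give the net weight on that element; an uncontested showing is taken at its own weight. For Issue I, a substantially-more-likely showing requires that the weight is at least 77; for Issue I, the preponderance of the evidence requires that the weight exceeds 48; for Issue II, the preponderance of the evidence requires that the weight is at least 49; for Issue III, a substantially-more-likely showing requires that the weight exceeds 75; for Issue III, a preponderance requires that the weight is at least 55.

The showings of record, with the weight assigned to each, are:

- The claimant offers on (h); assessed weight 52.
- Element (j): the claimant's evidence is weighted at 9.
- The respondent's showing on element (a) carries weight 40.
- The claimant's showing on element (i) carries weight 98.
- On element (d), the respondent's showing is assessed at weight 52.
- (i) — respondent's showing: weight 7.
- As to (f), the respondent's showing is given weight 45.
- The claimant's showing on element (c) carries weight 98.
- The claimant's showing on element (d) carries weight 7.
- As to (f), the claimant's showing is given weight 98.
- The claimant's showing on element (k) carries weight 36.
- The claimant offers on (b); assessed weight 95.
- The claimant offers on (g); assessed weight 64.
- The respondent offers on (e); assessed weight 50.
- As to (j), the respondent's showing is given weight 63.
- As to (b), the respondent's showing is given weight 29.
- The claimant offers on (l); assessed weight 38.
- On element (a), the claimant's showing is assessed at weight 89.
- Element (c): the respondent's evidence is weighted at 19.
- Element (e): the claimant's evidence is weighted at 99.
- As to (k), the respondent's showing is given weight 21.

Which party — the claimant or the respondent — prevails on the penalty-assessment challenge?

claimant

— Issue I —
Stage I.1 — burden on claimant; standard: the preponderance of the evidence (weight exceeds 48).
    (a): 89 − 40 = 49 > 48 [met]
    (b): 95 − 29 = 66 > 48 [met]
  All elements met. The claimant retains the burden for Stage I.2.
Stage I.2 — burden on claimant; standard: a substantially-more-likely showing (weight is at least 77).
    (c): 98 − 19 = 79 ≥ 77 [met]
  Stage I.2 is satisfied; the onus moves to the respondent.
Stage I.3 — burden on respondent; standard: the preponderance of the evidence (weight exceeds 48).
    (d): 52 − 7 = 45 ≤ 48 [not met]
  Not every element is met, so the respondent fails to carry Stage I.3.
So the claimant prevails on this issue.
— Issue II —
At Stage II.1 the claimant must meet the preponderance of the evidence (weight is at least 49): on (e) the weight is 99 less the opposing 50 gives net 49, ≥ 49, so (e) meets the standard; on (f) the weight is 98 less the opposing 45 gives net 53, ≥ 49, so (f) meets the standard.
  Stage II.1 is satisfied; the claimant continues to bear the burden.
At Stage II.2 the claimant must meet the preponderance of the evidence (weight is at least 49): on (g) the weight is 64, which does reach 49, so (g) meets the standard; on (h) the weight is 52, which does reach 49, so (h) meets the standard.
  Stage II.2 carried; the final stage is satisfied.
All stages carried — the claimant prevails on this issue.
— Issue III —
At Stage III.1 the claimant must meet a substantially-more-likely showing (weight exceeds 75): on (i) the weight is 98 less the opposing 7 gives net 91, which does exceed 75, so (i) meets the standard.
  The claimant carries Stage III.1; the respondent now bears the burden.
At Stage III.2 the respondent must meet a preponderance (weight is at least 55): on (j) the weight is 63 less the opposing 9 gives net 54, < 55, so (j) does not meet the standard.
  The respondent does not carry Stage III.2.
So the claimant prevails on this issue.
Per-issue: Issue I → claimant; Issue II → claimant; Issue III → claimant. The claimant must prevail on a majority of issues; overall, the claimant prevails.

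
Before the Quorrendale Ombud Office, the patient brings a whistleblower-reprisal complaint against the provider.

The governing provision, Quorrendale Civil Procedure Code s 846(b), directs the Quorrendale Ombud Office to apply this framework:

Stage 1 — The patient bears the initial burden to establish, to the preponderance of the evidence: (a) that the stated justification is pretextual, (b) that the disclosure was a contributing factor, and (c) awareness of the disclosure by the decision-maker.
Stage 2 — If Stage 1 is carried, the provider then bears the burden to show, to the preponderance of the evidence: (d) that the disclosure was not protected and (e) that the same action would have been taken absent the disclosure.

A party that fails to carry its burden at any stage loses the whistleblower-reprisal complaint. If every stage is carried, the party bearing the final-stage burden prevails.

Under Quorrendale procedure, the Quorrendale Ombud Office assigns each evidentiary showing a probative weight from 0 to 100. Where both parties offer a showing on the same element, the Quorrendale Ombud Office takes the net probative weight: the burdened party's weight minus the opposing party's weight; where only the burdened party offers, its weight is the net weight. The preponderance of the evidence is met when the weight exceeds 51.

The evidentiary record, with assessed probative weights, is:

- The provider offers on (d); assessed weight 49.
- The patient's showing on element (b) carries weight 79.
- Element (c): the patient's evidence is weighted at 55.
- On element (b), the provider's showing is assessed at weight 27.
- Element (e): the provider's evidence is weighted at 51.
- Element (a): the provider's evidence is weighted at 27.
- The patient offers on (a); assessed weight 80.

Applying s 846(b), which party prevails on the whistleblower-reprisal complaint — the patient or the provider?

Stage 1 — burden on patient; standard: the preponderance of the evidence (weight exceeds 51).
    (a): 80 − 27 = 53 > 51 [met]
    (b): 79 − 27 = 52 > 51 [met]
    (c): 55 > 51 [met]
  Stage 1 carried; the burden shifts to the provider.
Stage 2 — burden on provider; standard: the preponderance of the evidence (weight exceeds 51).
    (d): 49 ≤ 51 [not met]
    (e): 51 ≤ 51 [not met]
  The provider does not carry Stage 2.
So the patient prevails.

patient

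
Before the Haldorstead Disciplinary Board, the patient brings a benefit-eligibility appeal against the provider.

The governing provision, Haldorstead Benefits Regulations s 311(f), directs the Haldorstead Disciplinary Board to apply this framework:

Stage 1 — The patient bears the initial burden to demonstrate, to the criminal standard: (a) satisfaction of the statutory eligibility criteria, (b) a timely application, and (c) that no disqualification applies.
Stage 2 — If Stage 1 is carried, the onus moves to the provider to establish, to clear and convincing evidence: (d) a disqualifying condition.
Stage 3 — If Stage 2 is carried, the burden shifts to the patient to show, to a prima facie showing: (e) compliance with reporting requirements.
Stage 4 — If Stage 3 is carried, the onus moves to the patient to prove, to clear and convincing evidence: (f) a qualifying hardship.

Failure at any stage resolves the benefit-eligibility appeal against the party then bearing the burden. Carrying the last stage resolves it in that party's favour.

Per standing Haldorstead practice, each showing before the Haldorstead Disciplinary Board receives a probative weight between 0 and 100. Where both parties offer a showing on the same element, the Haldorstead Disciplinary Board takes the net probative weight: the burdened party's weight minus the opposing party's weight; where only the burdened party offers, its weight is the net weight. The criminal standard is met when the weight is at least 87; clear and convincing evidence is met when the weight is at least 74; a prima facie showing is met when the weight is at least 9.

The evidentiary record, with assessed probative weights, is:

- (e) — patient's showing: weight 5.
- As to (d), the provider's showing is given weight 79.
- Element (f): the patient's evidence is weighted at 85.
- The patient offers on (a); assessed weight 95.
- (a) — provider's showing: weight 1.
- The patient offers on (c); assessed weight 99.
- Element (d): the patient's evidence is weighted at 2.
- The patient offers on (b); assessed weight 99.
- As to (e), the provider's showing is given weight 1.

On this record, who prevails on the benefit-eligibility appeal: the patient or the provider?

provider

Stage 1 (patient, the criminal standard, weight is at least 87): (a) net 95−1=94 ≥ 87 — meets; (b) 99 ≥ 87 — meets; (c) 99 ≥ 87 — meets.
  Stage 1 is satisfied; the onus moves to the provider.
Stage 2 (provider, clear and convincing evidence, weight is at least 74): (d) net 79−2=77 ≥ 74 — meets.
  All elements met. The burden passes to the patient.
Stage 3 (patient, a prima facie showing, weight is at least 9): (e) net 5−1=4 < 9 — fails.
  Not every element is met, so the patient fails to carry Stage 3.
The analysis ends at Stage 3; the provider prevails.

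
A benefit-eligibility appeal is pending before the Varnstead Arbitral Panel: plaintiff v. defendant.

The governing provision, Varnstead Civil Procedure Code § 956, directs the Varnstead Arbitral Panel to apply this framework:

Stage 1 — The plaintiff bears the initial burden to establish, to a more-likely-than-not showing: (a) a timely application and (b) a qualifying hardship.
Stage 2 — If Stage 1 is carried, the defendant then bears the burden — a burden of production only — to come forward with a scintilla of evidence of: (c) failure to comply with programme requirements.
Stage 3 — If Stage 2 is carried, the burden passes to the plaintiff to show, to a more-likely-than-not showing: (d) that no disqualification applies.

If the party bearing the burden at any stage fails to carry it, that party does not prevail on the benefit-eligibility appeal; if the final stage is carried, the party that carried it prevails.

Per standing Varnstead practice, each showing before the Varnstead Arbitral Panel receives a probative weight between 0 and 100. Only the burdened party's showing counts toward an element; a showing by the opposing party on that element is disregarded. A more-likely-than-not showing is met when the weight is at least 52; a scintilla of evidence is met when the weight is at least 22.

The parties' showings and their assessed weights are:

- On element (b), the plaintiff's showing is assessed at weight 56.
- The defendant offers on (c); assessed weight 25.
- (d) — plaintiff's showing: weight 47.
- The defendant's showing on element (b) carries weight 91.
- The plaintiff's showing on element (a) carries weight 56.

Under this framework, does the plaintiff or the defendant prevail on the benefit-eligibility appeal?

defendant

Stage 1 (plaintiff, a more-likely-than-not showing, weight is at least 52): (a) 56 ≥ 52 — meets; (b) 56 (defendant's 91 disregarded) ≥ 52 — meets.
  Stage 1 is satisfied; the onus moves to the defendant.
Stage 2 (defendant, a scintilla of evidence, weight is at least 22): (c) 25 ≥ 22 — meets.
  The defendant carries Stage 2; the plaintiff now bears the burden.
Stage 3 (plaintiff, a more-likely-than-not showing, weight is at least 52): (d) 47 < 52 — fails.
  Stage 3 not carried; the plaintiff fails its burden.
So the defendant prevails.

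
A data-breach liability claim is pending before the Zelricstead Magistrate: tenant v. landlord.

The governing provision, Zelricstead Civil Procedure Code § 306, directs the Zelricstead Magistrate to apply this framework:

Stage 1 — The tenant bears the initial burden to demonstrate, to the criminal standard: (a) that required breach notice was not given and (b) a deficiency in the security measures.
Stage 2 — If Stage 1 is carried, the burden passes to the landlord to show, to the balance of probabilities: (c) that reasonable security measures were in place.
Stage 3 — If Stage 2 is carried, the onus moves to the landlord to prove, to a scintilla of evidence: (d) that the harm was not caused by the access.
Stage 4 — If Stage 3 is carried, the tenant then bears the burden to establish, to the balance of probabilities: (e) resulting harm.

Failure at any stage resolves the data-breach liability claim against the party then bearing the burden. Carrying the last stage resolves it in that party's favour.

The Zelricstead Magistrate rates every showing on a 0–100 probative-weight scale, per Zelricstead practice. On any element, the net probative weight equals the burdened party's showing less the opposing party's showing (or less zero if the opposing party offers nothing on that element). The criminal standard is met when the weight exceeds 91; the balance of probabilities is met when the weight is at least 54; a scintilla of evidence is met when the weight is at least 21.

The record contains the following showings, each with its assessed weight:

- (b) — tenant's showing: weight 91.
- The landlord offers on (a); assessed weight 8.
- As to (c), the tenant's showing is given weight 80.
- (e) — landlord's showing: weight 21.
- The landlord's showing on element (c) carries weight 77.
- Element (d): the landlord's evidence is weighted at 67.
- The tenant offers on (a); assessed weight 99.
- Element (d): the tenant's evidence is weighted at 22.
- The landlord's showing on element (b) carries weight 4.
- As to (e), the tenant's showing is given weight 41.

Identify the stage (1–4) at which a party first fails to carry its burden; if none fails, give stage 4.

Stage 1 — burden on tenant; standard: the criminal standard (weight exceeds 91).
    (a): 99 − 8 = 91 ≤ 91 [not met]
    (b): 91 − 4 = 87 ≤ 91 [not met]
  The tenant does not carry Stage 1.
The landlord prevails.

stage 1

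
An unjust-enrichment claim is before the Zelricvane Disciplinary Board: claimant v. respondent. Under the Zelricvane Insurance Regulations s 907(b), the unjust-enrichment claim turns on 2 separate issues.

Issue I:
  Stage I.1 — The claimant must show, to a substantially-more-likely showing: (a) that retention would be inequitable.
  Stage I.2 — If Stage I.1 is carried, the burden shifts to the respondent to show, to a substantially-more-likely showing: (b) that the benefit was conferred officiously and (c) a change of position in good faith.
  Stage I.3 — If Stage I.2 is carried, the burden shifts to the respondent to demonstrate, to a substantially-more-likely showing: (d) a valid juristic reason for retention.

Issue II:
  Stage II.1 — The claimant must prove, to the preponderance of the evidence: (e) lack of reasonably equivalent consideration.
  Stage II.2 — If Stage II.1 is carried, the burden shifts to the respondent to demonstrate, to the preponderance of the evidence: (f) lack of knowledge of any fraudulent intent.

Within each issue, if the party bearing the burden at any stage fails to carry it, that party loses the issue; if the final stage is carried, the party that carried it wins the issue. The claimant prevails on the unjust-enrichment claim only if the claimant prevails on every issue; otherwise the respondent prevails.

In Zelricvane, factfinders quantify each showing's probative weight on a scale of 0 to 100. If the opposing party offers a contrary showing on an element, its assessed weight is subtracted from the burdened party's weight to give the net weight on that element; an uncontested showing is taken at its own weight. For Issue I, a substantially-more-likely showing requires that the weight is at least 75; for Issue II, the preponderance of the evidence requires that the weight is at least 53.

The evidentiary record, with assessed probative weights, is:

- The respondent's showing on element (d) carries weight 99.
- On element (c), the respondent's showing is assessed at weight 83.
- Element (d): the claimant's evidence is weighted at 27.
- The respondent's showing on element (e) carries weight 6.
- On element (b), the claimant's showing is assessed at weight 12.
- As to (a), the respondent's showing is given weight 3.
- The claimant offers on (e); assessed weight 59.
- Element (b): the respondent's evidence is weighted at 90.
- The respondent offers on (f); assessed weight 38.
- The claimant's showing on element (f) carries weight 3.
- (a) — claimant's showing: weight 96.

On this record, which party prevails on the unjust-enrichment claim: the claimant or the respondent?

— Issue I —
Stage I.1 — burden on claimant; standard: a substantially-more-likely showing (weight is at least 75).
    (a): 96 − 3 = 93 ≥ 75 [met]
  Stage I.1 carried; the burden shifts to the respondent.
Stage I.2 — burden on respondent; standard: a substantially-more-likely showing (weight is at least 75).
    (b): 90 − 12 = 78 ≥ 75 [met]
    (c): 83 ≥ 75 [met]
  All elements met. The respondent retains the burden for Stage I.3.
Stage I.3 — burden on respondent; standard: a substantially-more-likely showing (weight is at least 75).
    (d): 99 − 27 = 72 < 75 [not met]
  The respondent does not carry Stage I.3.
The analysis ends at Stage I.3; the claimant prevails on this issue.
— Issue II —
At Stage II.1 the claimant must meet the preponderance of the evidence (weight is at least 53): on (e) the weight is 59 less the opposing 6 gives net 53, which does reach 53, so (e) meets the standard.
  All elements met. The burden passes to the respondent.
At Stage II.2 the respondent must meet the preponderance of the evidence (weight is at least 53): on (f) the weight is 38 less the opposing 3 gives net 35, < 53, so (f) does not meet the standard.
  The respondent does not carry Stage II.2.
The analysis ends at Stage II.2; the claimant prevails on this issue.
Per-issue: Issue I → claimant; Issue II → claimant. The claimant must prevail on every issue; overall, the claimant prevails.

claimant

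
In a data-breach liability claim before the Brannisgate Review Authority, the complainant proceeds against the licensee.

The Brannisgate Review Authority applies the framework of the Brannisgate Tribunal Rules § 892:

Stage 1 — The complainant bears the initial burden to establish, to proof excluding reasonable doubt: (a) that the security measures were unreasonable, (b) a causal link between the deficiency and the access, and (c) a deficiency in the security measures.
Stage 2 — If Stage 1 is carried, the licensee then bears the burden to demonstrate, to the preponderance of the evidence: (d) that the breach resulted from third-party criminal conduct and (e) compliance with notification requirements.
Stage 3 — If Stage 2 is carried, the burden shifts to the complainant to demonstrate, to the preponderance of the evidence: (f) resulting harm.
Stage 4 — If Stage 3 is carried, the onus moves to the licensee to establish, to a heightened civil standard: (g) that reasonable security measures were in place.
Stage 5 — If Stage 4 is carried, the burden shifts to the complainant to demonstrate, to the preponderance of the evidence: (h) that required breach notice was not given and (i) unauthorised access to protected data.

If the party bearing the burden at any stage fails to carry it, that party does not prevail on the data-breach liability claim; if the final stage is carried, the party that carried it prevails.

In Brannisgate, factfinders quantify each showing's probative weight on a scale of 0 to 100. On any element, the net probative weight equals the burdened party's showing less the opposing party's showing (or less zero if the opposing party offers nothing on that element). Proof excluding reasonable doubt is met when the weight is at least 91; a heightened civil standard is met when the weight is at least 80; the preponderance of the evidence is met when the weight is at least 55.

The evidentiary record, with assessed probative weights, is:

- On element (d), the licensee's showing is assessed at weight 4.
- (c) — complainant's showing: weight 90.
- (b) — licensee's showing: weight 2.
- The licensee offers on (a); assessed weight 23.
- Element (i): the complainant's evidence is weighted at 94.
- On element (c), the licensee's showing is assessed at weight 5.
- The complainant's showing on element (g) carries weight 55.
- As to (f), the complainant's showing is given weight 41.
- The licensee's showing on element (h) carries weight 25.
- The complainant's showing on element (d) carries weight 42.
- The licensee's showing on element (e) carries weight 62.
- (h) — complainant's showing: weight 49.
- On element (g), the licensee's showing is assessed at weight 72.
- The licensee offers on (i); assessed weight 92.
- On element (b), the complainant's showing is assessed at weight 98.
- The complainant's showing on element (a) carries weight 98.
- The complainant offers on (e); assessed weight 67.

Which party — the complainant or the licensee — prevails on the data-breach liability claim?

licensee

Stage 1 (complainant, proof excluding reasonable doubt, weight is at least 91): (a) net 98−23=75 < 91 — fails; (b) net 98−2=96 ≥ 91 — meets; (c) net 90−5=85 < 91 — fails.
  Not every element is met, so the complainant fails to carry Stage 1.
The analysis ends at Stage 1; the licensee prevails.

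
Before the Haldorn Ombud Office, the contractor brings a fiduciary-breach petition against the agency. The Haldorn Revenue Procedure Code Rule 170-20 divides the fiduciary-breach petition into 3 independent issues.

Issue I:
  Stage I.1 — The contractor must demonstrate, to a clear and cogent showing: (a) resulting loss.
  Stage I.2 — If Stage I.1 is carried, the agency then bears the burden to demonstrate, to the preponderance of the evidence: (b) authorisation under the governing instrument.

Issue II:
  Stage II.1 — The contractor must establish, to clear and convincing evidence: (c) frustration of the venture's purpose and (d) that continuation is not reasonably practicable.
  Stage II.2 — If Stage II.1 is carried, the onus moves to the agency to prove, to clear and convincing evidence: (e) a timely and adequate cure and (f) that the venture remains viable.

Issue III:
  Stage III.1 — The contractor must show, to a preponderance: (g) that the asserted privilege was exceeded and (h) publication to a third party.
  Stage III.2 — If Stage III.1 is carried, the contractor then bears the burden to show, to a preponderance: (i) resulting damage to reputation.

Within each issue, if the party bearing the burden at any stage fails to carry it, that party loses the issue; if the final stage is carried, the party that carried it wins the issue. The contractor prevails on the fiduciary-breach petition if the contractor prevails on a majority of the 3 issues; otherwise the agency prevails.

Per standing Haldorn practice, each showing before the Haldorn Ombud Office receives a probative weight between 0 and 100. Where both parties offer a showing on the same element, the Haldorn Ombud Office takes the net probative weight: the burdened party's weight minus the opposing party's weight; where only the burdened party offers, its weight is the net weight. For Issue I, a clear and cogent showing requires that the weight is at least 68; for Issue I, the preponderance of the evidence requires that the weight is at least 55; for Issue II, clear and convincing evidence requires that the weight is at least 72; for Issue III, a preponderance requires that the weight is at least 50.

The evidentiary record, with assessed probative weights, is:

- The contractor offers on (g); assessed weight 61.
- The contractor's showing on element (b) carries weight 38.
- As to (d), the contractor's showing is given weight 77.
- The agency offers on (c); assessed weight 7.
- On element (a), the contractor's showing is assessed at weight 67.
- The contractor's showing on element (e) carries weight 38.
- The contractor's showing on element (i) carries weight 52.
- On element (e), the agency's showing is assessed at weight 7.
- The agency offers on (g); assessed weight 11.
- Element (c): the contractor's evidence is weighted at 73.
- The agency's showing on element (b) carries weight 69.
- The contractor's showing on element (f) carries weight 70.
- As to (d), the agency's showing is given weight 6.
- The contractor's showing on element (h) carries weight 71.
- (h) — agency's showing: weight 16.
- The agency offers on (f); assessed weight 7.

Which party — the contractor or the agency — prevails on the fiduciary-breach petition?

— Issue I —
Stage I.1 (contractor, a clear and cogent showing, weight is at least 68): (a) 67 < 68 — fails.
  The contractor does not carry Stage I.1.
So the agency prevails on this issue.
— Issue II —
At Stage II.1 the contractor must meet clear and convincing evidence (weight is at least 72): on (c) the weight is 73 less the opposing 7 gives net 66, < 72, so (c) does not meet the standard; on (d) the weight is 77 less the opposing 6 gives net 71, which does not reach 72, so (d) does not meet the standard.
  Not every element is met, so the contractor fails to carry Stage II.1.
So the agency prevails on this issue.
— Issue III —
At Stage III.1 the contractor must meet a preponderance (weight is at least 50): on (g) the weight is 61 less the opposing 11 gives net 50, ≥ 50, so (g) meets the standard; on (h) the weight is 71 less the opposing 16 gives net 55, which does reach 50, so (h) meets the standard.
  Stage III.1 is satisfied; the contractor continues to bear the burden.
At Stage III.2 the contractor must meet a preponderance (weight is at least 50): on (i) the weight is 52, which does reach 50, so (i) meets the standard.
  Stage III.2 carried; the final stage is satisfied.
With every stage satisfied, the contractor prevails on this issue.
Per-issue: Issue I → agency; Issue II → agency; Issue III → contractor. The contractor must prevail on a majority of issues; overall, the agency prevails.

agency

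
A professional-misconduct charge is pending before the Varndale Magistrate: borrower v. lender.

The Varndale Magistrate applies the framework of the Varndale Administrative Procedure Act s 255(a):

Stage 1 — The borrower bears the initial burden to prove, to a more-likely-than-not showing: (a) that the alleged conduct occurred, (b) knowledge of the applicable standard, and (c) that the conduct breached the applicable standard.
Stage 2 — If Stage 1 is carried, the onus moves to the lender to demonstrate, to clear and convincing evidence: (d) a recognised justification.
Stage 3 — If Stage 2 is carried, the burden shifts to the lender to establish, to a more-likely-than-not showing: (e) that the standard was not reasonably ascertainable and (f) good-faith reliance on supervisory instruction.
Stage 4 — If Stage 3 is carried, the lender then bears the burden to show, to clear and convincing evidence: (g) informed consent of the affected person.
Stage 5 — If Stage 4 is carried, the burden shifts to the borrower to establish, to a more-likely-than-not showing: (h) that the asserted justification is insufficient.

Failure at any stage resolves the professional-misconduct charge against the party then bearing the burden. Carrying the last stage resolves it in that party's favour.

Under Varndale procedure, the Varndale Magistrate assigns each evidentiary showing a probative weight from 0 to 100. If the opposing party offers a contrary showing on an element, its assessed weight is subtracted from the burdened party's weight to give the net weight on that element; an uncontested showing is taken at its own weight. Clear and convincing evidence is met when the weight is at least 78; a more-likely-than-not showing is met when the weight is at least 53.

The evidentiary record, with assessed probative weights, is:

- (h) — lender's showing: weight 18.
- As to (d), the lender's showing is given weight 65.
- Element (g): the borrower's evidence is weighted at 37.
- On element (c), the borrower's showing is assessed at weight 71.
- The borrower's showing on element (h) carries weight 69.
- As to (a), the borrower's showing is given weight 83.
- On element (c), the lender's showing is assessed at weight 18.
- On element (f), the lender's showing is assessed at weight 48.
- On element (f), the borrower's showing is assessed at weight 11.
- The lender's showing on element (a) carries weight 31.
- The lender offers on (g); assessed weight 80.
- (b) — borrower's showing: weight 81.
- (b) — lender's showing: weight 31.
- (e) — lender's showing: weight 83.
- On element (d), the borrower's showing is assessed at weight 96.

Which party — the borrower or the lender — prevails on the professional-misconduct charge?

Stage 1 (borrower, a more-likely-than-not showing, weight is at least 53): (a) net 83−31=52 < 53 — fails; (b) net 81−31=50 < 53 — fails; (c) net 71−18=53 ≥ 53 — meets.
  The borrower does not carry Stage 1.
The lender prevails.

lender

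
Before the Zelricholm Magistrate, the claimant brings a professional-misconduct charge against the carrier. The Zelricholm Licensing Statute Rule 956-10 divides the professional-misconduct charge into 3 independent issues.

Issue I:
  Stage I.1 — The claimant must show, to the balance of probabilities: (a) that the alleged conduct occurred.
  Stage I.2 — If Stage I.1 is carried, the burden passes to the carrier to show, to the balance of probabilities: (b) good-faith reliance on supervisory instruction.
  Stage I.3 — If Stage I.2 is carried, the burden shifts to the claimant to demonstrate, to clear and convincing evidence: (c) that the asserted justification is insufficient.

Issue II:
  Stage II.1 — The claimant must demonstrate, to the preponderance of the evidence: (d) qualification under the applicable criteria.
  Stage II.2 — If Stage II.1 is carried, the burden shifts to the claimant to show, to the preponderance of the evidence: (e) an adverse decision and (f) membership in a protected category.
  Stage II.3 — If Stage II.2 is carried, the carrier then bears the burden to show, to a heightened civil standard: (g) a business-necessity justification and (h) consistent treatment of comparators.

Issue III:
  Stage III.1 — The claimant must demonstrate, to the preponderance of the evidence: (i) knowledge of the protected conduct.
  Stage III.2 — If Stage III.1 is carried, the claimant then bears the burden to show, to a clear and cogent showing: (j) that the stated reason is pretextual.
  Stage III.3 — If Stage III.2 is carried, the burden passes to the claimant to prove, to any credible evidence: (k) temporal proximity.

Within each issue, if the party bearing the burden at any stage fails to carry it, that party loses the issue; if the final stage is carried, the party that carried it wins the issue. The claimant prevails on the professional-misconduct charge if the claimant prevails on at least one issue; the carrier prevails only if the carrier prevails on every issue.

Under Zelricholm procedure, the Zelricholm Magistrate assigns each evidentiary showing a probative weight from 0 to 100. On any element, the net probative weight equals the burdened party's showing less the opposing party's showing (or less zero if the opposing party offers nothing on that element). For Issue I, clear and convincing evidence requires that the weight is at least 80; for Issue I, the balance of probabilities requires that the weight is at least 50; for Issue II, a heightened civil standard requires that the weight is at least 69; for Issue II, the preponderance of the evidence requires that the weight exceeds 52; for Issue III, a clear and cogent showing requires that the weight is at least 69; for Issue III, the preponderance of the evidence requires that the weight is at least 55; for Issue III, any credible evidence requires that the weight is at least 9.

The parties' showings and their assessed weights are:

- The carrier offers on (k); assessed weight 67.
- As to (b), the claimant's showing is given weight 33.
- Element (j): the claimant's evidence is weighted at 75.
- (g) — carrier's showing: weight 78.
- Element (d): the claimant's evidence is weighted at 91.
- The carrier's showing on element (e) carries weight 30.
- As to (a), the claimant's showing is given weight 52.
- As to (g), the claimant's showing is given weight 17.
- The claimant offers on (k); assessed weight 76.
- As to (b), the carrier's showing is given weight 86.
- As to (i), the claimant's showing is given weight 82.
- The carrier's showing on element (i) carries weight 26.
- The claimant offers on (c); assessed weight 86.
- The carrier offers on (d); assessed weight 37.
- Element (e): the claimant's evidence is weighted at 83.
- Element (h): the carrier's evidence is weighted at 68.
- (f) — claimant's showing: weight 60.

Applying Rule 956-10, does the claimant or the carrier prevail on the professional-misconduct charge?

claimant

— Issue I —
Stage I.1 (claimant, the balance of probabilities, weight is at least 50): (a) 52 ≥ 50 — meets.
  Stage I.1 carried; the burden shifts to the carrier.
Stage I.2 (carrier, the balance of probabilities, weight is at least 50): (b) net 86−33=53 ≥ 50 — meets.
  Stage I.2 carried; the burden shifts to the claimant.
Stage I.3 (claimant, clear and convincing evidence, weight is at least 80): (c) 86 ≥ 80 — meets.
  The claimant carries the last stage.
All stages carried — the claimant prevails on this issue.
— Issue II —
Stage II.1 — burden on claimant; standard: the preponderance of the evidence (weight exceeds 52).
    (d): 91 − 37 = 54 > 52 [met]
  Stage II.1 carried; the burden remains with the claimant.
Stage II.2 — burden on claimant; standard: the preponderance of the evidence (weight exceeds 52).
    (e): 83 − 30 = 53 > 52 [met]
    (f): 60 > 52 [met]
  All elements met. The burden passes to the carrier.
Stage II.3 — burden on carrier; standard: a heightened civil standard (weight is at least 69).
    (g): 78 − 17 = 61 < 69 [not met]
    (h): 68 < 69 [not met]
  Stage II.3 not carried; the carrier fails its burden.
The analysis ends at Stage II.3; the claimant prevails on this issue.
— Issue III —
At Stage III.1 the claimant must meet the preponderance of the evidence (weight is at least 55): on (i) the weight is 82 less the opposing 26 gives net 56, which does reach 55, so (i) meets the standard.
  Stage III.1 carried; the burden remains with the claimant.
At Stage III.2 the claimant must meet a clear and cogent showing (weight is at least 69): on (j) the weight is 75, which does reach 69, so (j) meets the standard.
  Stage III.2 carried; the burden remains with the claimant.
At Stage III.3 the claimant must meet any credible evidence (weight is at least 9): on (k) the weight is 76 less the opposing 67 gives net 9, which does reach 9, so (k) meets the standard.
  The claimant carries the last stage.
With every stage satisfied, the claimant prevails on this issue.
Per-issue: Issue I → claimant; Issue II → claimant; Issue III → claimant. The claimant must prevail on at least one issue; overall, the claimant prevails.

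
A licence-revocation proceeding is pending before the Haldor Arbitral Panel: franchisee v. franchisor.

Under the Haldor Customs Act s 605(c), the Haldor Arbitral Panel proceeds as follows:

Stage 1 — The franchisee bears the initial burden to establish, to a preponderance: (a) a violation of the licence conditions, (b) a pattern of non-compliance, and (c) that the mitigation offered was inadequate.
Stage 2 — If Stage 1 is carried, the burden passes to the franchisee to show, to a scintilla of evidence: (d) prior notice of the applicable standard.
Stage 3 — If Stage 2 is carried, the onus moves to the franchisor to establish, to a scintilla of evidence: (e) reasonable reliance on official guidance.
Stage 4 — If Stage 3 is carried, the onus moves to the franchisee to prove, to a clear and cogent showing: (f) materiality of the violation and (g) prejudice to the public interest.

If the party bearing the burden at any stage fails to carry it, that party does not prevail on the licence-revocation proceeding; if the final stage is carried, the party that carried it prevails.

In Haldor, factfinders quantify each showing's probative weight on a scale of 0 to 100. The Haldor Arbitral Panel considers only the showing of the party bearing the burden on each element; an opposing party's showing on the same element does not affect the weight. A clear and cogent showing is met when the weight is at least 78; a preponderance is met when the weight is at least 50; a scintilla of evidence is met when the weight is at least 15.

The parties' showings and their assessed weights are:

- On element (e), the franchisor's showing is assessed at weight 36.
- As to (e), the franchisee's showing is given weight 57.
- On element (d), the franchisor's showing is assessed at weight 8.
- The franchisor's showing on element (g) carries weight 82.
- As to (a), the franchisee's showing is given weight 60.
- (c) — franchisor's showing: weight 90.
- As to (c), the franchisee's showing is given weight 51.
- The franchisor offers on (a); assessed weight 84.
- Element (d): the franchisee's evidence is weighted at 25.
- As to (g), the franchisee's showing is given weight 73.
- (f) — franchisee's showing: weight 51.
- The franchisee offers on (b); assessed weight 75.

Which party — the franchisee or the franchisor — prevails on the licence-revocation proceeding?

At Stage 1 the franchisee must meet a preponderance (weight is at least 50): on (a) the weight is 60 (the franchisor's 84 is given no effect), which does reach 50, so (a) meets the standard; on (b) the weight is 75, ≥ 50, so (b) meets the standard; on (c) the weight is 51 (the franchisor's 90 is given no effect), ≥ 50, so (c) meets the standard.
  All elements met. The franchisee retains the burden for Stage 2.
At Stage 2 the franchisee must meet a scintilla of evidence (weight is at least 15): on (d) the weight is 25 (the franchisor's 8 is given no effect), ≥ 15, so (d) meets the standard.
  Stage 2 is satisfied; the onus moves to the franchisor.
At Stage 3 the franchisor must meet a scintilla of evidence (weight is at least 15): on (e) the weight is 36 (the franchisee's 57 is given no effect), ≥ 15, so (e) meets the standard.
  Stage 3 carried; the burden shifts to the franchisee.
At Stage 4 the franchisee must meet a clear and cogent showing (weight is at least 78): on (f) the weight is 51, < 78, so (f) does not meet the standard; on (g) the weight is 73 (the franchisor's 82 is given no effect), which does not reach 78, so (g) does not meet the standard.
  The franchisee does not carry Stage 4.
So the franchisor prevails.

franchisor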